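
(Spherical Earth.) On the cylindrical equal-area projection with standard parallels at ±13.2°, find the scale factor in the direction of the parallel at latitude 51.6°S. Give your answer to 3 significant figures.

Cylindrical equal-area (φ₀ = 13.2°): h = cos φ / cos 13.2° along meridians, k = cos 13.2° / cos φ along parallels; h·k = 1.
k = cos 13.2° / cos 51.6° = 0.9736/0.6211 = 1.567.

1.57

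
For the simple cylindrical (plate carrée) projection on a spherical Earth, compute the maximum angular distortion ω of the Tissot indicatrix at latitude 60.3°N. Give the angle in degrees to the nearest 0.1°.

39.4°

For the equirectangular projection with φ₀ = 0 (plate carrée), h = 1 along meridians and k = sec φ along parallels.
At 60.3°: h = 1.000, k = 2.018; principal scales a = 2.018, b = 1.000.
sin(ω/2) = (a − b)/(a + b) = 1.018/3.018 = 0.3374, so ω = 2 arcsin(0.3374) ≈ 39.4°.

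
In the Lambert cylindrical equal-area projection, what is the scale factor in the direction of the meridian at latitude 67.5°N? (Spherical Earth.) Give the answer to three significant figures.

The Lambert cylindrical equal-area projection is the cylindrical equal-area projection with its standard parallel at the equator (φ₀ = 0). Cylindrical equal-area (φ₀ = 0°): h = cos φ / cos 0° along meridians, k = cos 0° / cos φ along parallels; h·k = 1.
h = cos 67.5° / cos 0° = 0.3827/1.000 = 0.3827.

0.383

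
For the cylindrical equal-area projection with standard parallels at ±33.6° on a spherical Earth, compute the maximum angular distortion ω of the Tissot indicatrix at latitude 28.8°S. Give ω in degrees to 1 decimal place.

5.8°

For cylindrical equal-area with standard parallel φ₀, h = cos φ / cos φ₀ and k = cos φ₀ / cos φ, so h·k = 1.
At 28.8°: h = 1.052, k = 0.9505; principal scales a = 1.052, b = 0.9505.
sin(ω/2) = (a − b)/(a + b) = 0.1016/2.003 = 0.05073, so ω = 2 arcsin(0.05073) ≈ 5.8°.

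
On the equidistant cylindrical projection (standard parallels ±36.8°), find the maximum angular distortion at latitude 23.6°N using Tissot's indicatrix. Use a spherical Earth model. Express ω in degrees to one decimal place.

In the equirectangular projection with standard parallel φ₀ = 36.8° (x = Rλ cos φ₀, y = Rφ), meridians are true-scale (h = 1) and the parallel scale is k = cos φ₀ / cos φ.
At 23.6°: h = 1.000, k = 0.8738; principal scales a = 1.000, b = 0.8738.
sin(ω/2) = (a − b)/(a + b) = 0.1262/1.874 = 0.06734, so ω = 2 arcsin(0.06734) ≈ 7.7°.

7.7°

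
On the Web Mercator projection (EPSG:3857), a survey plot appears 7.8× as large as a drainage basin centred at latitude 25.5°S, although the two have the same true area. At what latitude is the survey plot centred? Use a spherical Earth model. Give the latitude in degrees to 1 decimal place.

On Mercator, (apparent₁)/(apparent₂) = sec²φ₁ / sec²φ₂ when true areas are equal.
cos²φ₂ / cos²φ₁ = 7.8  ⇒  cos φ₁ = cos 25.5° / √7.8 = 0.9026/2.793 = 0.3232.
φ₁ = arccos(0.3232) ≈ 71.1°.

71.1°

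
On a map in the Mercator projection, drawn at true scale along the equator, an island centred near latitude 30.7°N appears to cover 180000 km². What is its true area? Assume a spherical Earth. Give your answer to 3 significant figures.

133000 km²

Mercator is conformal, so the point scale is isotropic: h = k = sec φ = 1/cos φ.
Areal scale = k² = sec²φ = 1/cos²(30.7°) = 1/0.8599² = 1.353.
True area = apparent / (areal scale) = 180000 / 1.353 ≈ 133000 km².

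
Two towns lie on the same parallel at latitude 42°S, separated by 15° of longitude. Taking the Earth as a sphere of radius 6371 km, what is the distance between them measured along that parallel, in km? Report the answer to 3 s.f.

Arc length along a parallel = R cos φ · Δλ (with Δλ in radians).
= 6371 × cos 42° × (15° × π/180) = 6371 × 0.7431 × 0.2618 ≈ 1240 km.

1240 km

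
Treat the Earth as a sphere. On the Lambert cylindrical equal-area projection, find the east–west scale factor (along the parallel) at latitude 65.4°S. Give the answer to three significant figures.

The Lambert cylindrical equal-area projection is the cylindrical equal-area projection with its standard parallel at the equator (φ₀ = 0). For cylindrical equal-area with standard parallel φ₀, h = cos φ / cos φ₀ and k = cos φ₀ / cos φ, so h·k = 1.
k = cos 0° / cos 65.4° = 1.000/0.4163 = 2.402.

2.40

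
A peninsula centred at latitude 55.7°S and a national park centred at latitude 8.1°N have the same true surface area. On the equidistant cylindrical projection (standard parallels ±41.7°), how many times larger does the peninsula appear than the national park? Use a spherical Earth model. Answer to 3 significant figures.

In the equirectangular projection with standard parallel φ₀ = 41.7° (x = Rλ cos φ₀, y = Rφ), meridians are true-scale (h = 1) and the parallel scale is k = cos φ₀ / cos φ.
Areal scale at 55.7°: h·k = 1.000 × 1.325 = 1.325.
Areal scale at 8.1°: h·k = 1.000 × 0.7542 = 0.7542.
Ratio = 1.325/0.7542 ≈ 1.76.

1.76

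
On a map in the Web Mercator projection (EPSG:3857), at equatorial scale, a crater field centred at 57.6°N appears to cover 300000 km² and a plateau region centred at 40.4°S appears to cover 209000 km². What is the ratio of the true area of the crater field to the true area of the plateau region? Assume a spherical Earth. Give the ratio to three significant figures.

Since Mercator area scale is 1/cos²φ, the true area equals the apparent area multiplied by cos²φ.
True area of crater field: 300000 × cos²(57.6°) = 300000 × 0.2871 = 86130 km².
True area of plateau region: 209000 × cos²(40.4°) = 209000 × 0.5799 = 121200 km².
Ratio = 86130 / 121200 ≈ 0.711.

0.711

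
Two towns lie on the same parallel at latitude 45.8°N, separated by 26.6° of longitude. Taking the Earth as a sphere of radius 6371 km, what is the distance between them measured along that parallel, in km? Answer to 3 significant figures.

2060 km

Arc length along a parallel = R cos φ · Δλ (with Δλ in radians).
= 6371 × cos 45.8° × (26.6° × π/180) = 6371 × 0.6972 × 0.4643 ≈ 2060 km.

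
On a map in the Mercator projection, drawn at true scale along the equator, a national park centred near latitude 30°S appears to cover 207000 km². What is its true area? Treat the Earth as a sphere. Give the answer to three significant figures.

155000 km²

For Mercator, h = k = sec φ (a conformal cylindrical projection has a single point scale, 1/cos φ).
Areal scale = k² = sec²φ = 1/cos²(30°) = 1/0.8660² = 1.333.
True area = apparent / (areal scale) = 207000 / 1.333 ≈ 155000 km².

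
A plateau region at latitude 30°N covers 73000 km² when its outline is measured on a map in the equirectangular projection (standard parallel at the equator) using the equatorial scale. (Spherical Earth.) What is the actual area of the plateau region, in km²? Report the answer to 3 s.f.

Plate carrée maps x = Rλ, y = Rφ. The meridian scale is h = 1 and the parallel scale is k = 1/cos φ = sec φ.
Areal scale = h·k = 1 × sec φ; at 30°, h = 1.000, k = 1.155, so h·k = 1.155.
True area = apparent / (areal scale) = 73000 / 1.155 ≈ 63200 km².

63200 km²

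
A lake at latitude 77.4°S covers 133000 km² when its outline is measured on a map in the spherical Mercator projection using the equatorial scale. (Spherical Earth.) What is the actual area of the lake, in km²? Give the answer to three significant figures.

6330 km²

The Mercator projection is conformal; its linear scale factor is the same in every direction and equals sec φ = 1/cos φ.
Areal scale = k² = sec²φ = 1/cos²(77.4°) = 1/0.2181² = 21.01.
True area = apparent / (areal scale) = 133000 / 21.01 ≈ 6330 km².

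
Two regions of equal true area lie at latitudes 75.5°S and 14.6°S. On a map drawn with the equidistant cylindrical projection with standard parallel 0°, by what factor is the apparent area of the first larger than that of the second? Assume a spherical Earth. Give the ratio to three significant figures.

3.86

For the equirectangular projection with φ₀ = 0 (plate carrée), h = 1 along meridians and k = sec φ along parallels.
Areal scale at 75.5°: h·k = 1.000 × 3.994 = 3.994.
Areal scale at 14.6°: h·k = 1.000 × 1.033 = 1.033.
Ratio = 3.994/1.033 ≈ 3.86.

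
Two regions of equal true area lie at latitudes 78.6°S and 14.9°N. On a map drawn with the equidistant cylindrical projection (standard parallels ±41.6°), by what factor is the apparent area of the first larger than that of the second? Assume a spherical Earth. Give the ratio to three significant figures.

The equidistant cylindrical projection with φ₀ = 41.6° has h = 1 (meridians true) and k = cos φ₀ / cos φ along parallels.
Areal scale at 78.6°: h·k = 1.000 × 3.783 = 3.783.
Areal scale at 14.9°: h·k = 1.000 × 0.7738 = 0.7738.
Ratio = 3.783/0.7738 ≈ 4.89.

4.89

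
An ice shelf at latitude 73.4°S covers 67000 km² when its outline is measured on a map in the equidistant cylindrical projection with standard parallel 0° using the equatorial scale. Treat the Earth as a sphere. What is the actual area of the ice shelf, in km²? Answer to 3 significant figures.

In the plate carrée (x = Rλ, y = Rφ), meridians are true-scale (h = 1) and parallels are stretched by k = sec φ.
Areal scale = h·k = 1 × sec φ; at 73.4°, h = 1.000, k = 3.500, so h·k = 3.500.
True area = apparent / (areal scale) = 67000 / 3.500 ≈ 19100 km².

19100 km²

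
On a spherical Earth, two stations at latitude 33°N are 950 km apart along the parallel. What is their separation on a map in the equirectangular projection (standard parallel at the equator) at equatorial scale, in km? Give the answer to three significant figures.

1130 km

In the plate carrée (x = Rλ, y = Rφ), meridians are true-scale (h = 1) and parallels are stretched by k = sec φ.
Along the parallel, k = sec 33° = 1/0.8387 = 1.192.
Map distance = 950 × 1.192 ≈ 1130 km.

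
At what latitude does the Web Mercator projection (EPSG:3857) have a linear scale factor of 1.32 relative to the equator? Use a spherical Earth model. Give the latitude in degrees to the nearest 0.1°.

40.7°

Mercator scale is k = sec φ = 1/cos φ.
1/cos φ = 1.32  ⇒  cos φ = 0.7576  ⇒  φ = arccos(0.7576) ≈ 40.7°.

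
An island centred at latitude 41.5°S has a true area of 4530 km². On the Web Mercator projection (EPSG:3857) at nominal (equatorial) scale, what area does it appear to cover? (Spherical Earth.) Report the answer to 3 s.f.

8080 km²

The Mercator projection is conformal; its linear scale factor is the same in every direction and equals sec φ = 1/cos φ.
Areal scale = k² = sec²φ = 1/cos²(41.5°) = 1/0.7490² = 1.783.
Apparent area = 4530 × 1.783 ≈ 8080 km².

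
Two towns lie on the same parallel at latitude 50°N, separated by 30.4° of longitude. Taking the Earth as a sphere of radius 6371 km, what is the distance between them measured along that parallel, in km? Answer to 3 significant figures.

2170 km

Arc length along a parallel = R cos φ · Δλ (with Δλ in radians).
= 6371 × cos 50° × (30.4° × π/180) = 6371 × 0.6428 × 0.5306 ≈ 2170 km.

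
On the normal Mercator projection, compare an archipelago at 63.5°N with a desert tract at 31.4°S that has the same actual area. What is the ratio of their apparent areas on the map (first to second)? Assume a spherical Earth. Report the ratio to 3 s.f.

Mercator areal scale is sec²φ.
At 63.5°: sec²(63.5°) = 1/0.4462² = 5.023.
At 31.4°: sec²(31.4°) = 1/0.8536² = 1.373.
Ratio = 5.023/1.373 = cos²(31.4°)/cos²(63.5°) ≈ 3.66.

3.66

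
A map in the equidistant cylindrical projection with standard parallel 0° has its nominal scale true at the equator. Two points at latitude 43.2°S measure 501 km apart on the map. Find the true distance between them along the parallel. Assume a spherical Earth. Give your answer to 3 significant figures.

In the plate carrée (x = Rλ, y = Rφ), meridians are true-scale (h = 1) and parallels are stretched by k = sec φ.
Along the parallel at 43.2°, map distances are exaggerated by k = sec 43.2° = 1.372.
True distance = 501 / 1.372 = 501 × cos 43.2° ≈ 365 km.

365 km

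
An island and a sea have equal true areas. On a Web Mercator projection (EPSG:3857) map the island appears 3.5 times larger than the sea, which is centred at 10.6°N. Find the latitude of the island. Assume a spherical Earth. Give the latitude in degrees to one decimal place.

On Mercator, (apparent₁)/(apparent₂) = sec²φ₁ / sec²φ₂ when true areas are equal.
cos²φ₂ / cos²φ₁ = 3.5  ⇒  cos φ₁ = cos 10.6° / √3.5 = 0.9829/1.871 = 0.5254.
φ₁ = arccos(0.5254) ≈ 58.3°.

58.3°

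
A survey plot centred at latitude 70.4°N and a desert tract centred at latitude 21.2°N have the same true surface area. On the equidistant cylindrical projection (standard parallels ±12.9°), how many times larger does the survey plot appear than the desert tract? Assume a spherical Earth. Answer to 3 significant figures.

With standard parallel φ₀ = 12.9°, the equirectangular projection gives x = Rλ cos φ₀, y = Rφ, so h = 1 and k = cos 12.9° / cos φ.
Areal scale at 70.4°: h·k = 1.000 × 2.906 = 2.906.
Areal scale at 21.2°: h·k = 1.000 × 1.046 = 1.046.
Ratio = 2.906/1.046 ≈ 2.78.

2.78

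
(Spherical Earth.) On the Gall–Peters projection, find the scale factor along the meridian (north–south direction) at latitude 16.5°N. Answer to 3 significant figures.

1.36

The Gall–Peters projection is cylindrical equal-area with φ₀ = 45°. For cylindrical equal-area with standard parallel φ₀, h = cos φ / cos φ₀ and k = cos φ₀ / cos φ, so h·k = 1.
h = cos 16.5° / cos 45° = 0.9588/0.7071 = 1.356.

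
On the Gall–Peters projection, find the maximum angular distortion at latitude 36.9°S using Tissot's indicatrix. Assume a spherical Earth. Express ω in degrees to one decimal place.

Gall–Peters is a cylindrical equal-area projection with standard parallels at ±45°. Cylindrical equal-area (φ₀ = 45°): h = cos φ / cos 45° along meridians, k = cos 45° / cos φ along parallels; h·k = 1.
At 36.9°: h = 1.131, k = 0.8842; principal scales a = 1.131, b = 0.8842.
sin(ω/2) = (a − b)/(a + b) = 0.2467/2.015 = 0.1224, so ω = 2 arcsin(0.1224) ≈ 14.1°.

14.1°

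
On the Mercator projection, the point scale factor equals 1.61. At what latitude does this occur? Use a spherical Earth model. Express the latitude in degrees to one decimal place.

51.6°

Mercator scale is k = sec φ = 1/cos φ.
1/cos φ = 1.61  ⇒  cos φ = 0.6211  ⇒  φ = arccos(0.6211) ≈ 51.6°.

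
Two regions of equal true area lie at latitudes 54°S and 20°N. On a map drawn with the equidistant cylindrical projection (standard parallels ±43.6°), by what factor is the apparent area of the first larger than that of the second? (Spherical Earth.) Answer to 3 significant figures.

1.60

In the equirectangular projection with standard parallel φ₀ = 43.6° (x = Rλ cos φ₀, y = Rφ), meridians are true-scale (h = 1) and the parallel scale is k = cos φ₀ / cos φ.
Areal scale at 54°: h·k = 1.000 × 1.232 = 1.232.
Areal scale at 20°: h·k = 1.000 × 0.7706 = 0.7706.
Ratio = 1.232/0.7706 ≈ 1.60.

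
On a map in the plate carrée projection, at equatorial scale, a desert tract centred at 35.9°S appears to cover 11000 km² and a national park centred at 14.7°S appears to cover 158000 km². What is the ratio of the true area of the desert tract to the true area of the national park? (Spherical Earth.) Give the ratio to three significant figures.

Plate carrée has h = 1 and k = sec φ, giving areal scale sec φ; true area = (apparent area) · cos φ.
True area of desert tract: 11000 × cos(35.9°) = 11000 × 0.8100 = 8910 km².
True area of national park: 158000 × cos(14.7°) = 158000 × 0.9673 = 152800 km².
Ratio = 8910 / 152800 ≈ 0.0583.

0.0583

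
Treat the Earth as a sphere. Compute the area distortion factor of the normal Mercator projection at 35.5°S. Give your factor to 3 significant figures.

1.51

For Mercator, h = k = sec φ (a conformal cylindrical projection has a single point scale, 1/cos φ).
Areal scale = k² = sec²φ = 1/cos²(35.5°) = 1/0.8141² = 1.509.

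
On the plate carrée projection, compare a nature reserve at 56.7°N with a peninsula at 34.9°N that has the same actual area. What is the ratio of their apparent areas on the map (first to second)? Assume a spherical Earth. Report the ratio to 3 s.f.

1.49

Plate carrée maps x = Rλ, y = Rφ. The meridian scale is h = 1 and the parallel scale is k = 1/cos φ = sec φ.
Areal scale at 56.7°: h·k = 1.000 × 1.821 = 1.821.
Areal scale at 34.9°: h·k = 1.000 × 1.219 = 1.219.
Ratio = 1.821/1.219 ≈ 1.49.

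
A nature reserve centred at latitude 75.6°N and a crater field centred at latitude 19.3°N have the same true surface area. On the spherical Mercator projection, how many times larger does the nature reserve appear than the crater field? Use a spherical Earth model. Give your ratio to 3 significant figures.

14.4

On Mercator, area is exaggerated by sec²φ = 1/cos²φ.
At 75.6°: sec²(75.6°) = 1/0.2487² = 16.17.
At 19.3°: sec²(19.3°) = 1/0.9438² = 1.123.
Ratio = 16.17/1.123 = cos²(19.3°)/cos²(75.6°) ≈ 14.4.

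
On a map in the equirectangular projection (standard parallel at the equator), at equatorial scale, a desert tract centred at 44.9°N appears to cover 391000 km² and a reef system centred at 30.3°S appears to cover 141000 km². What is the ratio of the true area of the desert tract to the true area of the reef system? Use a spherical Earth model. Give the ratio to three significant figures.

On the plate carrée, areal scale = h·k = 1 × sec φ, so true area = apparent × cos φ.
True area of desert tract: 391000 × cos(44.9°) = 391000 × 0.7083 = 277000 km².
True area of reef system: 141000 × cos(30.3°) = 141000 × 0.8634 = 121700 km².
Ratio = 277000 / 121700 ≈ 2.28.

2.28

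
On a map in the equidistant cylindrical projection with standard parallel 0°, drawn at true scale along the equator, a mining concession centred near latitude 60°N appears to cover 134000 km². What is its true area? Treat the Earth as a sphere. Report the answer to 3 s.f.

67000 km²

In the plate carrée (x = Rλ, y = Rφ), meridians are true-scale (h = 1) and parallels are stretched by k = sec φ.
Areal scale = h·k = 1 × sec φ; at 60°, h = 1.000, k = 2.000, so h·k = 2.000.
True area = apparent / (areal scale) = 134000 / 2.000 ≈ 67000 km².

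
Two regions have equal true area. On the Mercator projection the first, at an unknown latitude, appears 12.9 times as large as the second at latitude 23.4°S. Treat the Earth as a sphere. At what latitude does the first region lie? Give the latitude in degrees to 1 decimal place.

75.2°

On Mercator, (apparent₁)/(apparent₂) = sec²φ₁ / sec²φ₂ when true areas are equal.
cos²φ₂ / cos²φ₁ = 12.9  ⇒  cos φ₁ = cos 23.4° / √12.9 = 0.9178/3.592 = 0.2555.
φ₁ = arccos(0.2555) ≈ 75.2°.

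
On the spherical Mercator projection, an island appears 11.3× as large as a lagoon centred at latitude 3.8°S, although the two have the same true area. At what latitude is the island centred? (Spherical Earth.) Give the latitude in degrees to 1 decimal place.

For equal true areas on Mercator, apparent areas scale as sec²φ, so the ratio is cos²φ₂ / cos²φ₁.
cos²φ₂ / cos²φ₁ = 11.3  ⇒  cos φ₁ = cos 3.8° / √11.3 = 0.9978/3.362 = 0.2968.
φ₁ = arccos(0.2968) ≈ 72.7°.

72.7°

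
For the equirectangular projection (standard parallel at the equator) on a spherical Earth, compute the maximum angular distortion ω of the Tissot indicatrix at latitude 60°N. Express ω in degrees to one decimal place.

Plate carrée maps x = Rλ, y = Rφ. The meridian scale is h = 1 and the parallel scale is k = 1/cos φ = sec φ.
At 60°: h = 1.000, k = 2.000; principal scales a = 2.000, b = 1.000.
sin(ω/2) = (a − b)/(a + b) = 1.0000/3.000 = 0.3333, so ω = 2 arcsin(0.3333) ≈ 38.9°.

38.9°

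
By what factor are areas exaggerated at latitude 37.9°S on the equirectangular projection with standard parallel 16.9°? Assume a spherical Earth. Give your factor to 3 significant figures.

The equidistant cylindrical projection with φ₀ = 16.9° has h = 1 (meridians true) and k = cos φ₀ / cos φ along parallels.
Areal scale = h·k = 1 × cos φ₀ / cos φ; at 37.9°, h = 1.000, k = 1.213, so h·k = 1.213.

1.21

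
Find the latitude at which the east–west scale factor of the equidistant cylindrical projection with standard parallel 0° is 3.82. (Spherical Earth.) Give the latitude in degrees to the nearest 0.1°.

Plate carrée: h = 1, k = sec φ along parallels.
sec φ = 3.82  ⇒  cos φ = 0.2618  ⇒  φ ≈ 74.8°.

74.8°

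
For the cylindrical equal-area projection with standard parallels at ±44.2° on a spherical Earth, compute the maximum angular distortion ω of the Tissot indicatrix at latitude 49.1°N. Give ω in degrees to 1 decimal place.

A cylindrical equal-area projection with standard parallel φ₀ has meridian scale h = cos φ / cos φ₀ and parallel scale k = cos φ₀ / cos φ (so areas are preserved, h·k = 1).
At 49.1°: h = 0.9133, k = 1.095; principal scales a = 1.095, b = 0.9133.
sin(ω/2) = (a − b)/(a + b) = 0.1817/2.008 = 0.09046, so ω = 2 arcsin(0.09046) ≈ 10.4°.

10.4°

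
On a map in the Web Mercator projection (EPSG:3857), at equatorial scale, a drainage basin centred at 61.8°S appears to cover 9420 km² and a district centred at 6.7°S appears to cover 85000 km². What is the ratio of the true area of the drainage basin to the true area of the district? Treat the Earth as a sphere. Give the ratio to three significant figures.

0.0251

Mercator's areal exaggeration is sec²φ; hence true area = (apparent area) · cos²φ.
True area of drainage basin: 9420 × cos²(61.8°) = 9420 × 0.2233 = 2104 km².
True area of district: 85000 × cos²(6.7°) = 85000 × 0.9864 = 83840 km².
Ratio = 2104 / 83840 ≈ 0.0251.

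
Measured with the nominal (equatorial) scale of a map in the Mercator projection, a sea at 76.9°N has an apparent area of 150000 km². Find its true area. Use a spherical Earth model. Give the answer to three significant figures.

7710 km²

The Mercator projection is conformal; its linear scale factor is the same in every direction and equals sec φ = 1/cos φ.
Areal scale = k² = sec²φ = 1/cos²(76.9°) = 1/0.2267² = 19.47.
True area = apparent / (areal scale) = 150000 / 19.47 ≈ 7710 km².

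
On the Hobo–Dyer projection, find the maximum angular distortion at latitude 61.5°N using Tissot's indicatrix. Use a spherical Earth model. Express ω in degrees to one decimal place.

The Hobo–Dyer projection is cylindrical equal-area with φ₀ = 37.5°. A cylindrical equal-area projection with standard parallel φ₀ has meridian scale h = cos φ / cos φ₀ and parallel scale k = cos φ₀ / cos φ (so areas are preserved, h·k = 1).
At 61.5°: h = 0.6014, k = 1.663; principal scales a = 1.663, b = 0.6014.
sin(ω/2) = (a − b)/(a + b) = 1.061/2.264 = 0.4687, so ω = 2 arcsin(0.4687) ≈ 55.9°.

55.9°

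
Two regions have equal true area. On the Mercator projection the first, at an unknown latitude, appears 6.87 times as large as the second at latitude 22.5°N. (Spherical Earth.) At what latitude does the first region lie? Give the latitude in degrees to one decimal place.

69.4°

For equal true areas on Mercator, apparent areas scale as sec²φ, so the ratio is cos²φ₂ / cos²φ₁.
cos²φ₂ / cos²φ₁ = 6.87  ⇒  cos φ₁ = cos 22.5° / √6.87 = 0.9239/2.621 = 0.3525.
φ₁ = arccos(0.3525) ≈ 69.4°.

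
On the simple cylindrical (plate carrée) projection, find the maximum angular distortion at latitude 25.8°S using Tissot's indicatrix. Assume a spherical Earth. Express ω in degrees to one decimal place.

For the equirectangular projection with φ₀ = 0 (plate carrée), h = 1 along meridians and k = sec φ along parallels.
At 25.8°: h = 1.000, k = 1.111; principal scales a = 1.111, b = 1.000.
sin(ω/2) = (a − b)/(a + b) = 0.1107/2.111 = 0.05246, so ω = 2 arcsin(0.05246) ≈ 6.0°.

6.0°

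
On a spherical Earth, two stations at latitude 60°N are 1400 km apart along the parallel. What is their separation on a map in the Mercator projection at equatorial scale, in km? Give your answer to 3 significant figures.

2800 km

The Mercator projection is conformal; its linear scale factor is the same in every direction and equals sec φ = 1/cos φ.
Along the parallel, k = sec 60° = 1/0.5000 = 2.000.
Map distance = 1400 × 2.000 ≈ 2800 km.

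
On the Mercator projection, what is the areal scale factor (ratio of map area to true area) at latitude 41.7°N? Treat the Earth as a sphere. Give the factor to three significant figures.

1.79

Mercator is conformal, so the point scale is isotropic: h = k = sec φ = 1/cos φ.
Areal scale = k² = sec²φ = 1/cos²(41.7°) = 1/0.7466² = 1.794.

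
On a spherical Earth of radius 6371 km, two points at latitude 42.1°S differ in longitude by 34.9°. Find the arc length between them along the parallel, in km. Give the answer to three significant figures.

Arc length along a parallel = R cos φ · Δλ (with Δλ in radians).
= 6371 × cos 42.1° × (34.9° × π/180) = 6371 × 0.7420 × 0.6091 ≈ 2880 km.

2880 km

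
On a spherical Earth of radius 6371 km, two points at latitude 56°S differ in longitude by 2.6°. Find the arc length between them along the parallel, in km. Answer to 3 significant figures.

162 km

Arc length along a parallel = R cos φ · Δλ (with Δλ in radians).
= 6371 × cos 56° × (2.6° × π/180) = 6371 × 0.5592 × 0.04538 ≈ 162 km.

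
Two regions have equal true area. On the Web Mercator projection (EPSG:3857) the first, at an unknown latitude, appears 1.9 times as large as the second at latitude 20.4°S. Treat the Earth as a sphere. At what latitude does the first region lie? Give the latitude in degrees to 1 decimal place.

47.2°

On Mercator, (apparent₁)/(apparent₂) = sec²φ₁ / sec²φ₂ when true areas are equal.
cos²φ₂ / cos²φ₁ = 1.9  ⇒  cos φ₁ = cos 20.4° / √1.9 = 0.9373/1.378 = 0.6800.
φ₁ = arccos(0.6800) ≈ 47.2°.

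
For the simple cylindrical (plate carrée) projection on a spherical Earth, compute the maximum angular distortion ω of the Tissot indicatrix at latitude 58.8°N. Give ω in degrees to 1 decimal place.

37.0°

Plate carrée maps x = Rλ, y = Rφ. The meridian scale is h = 1 and the parallel scale is k = 1/cos φ = sec φ.
At 58.8°: h = 1.000, k = 1.930; principal scales a = 1.930, b = 1.000.
sin(ω/2) = (a − b)/(a + b) = 0.9304/2.930 = 0.3175, so ω = 2 arcsin(0.3175) ≈ 37.0°.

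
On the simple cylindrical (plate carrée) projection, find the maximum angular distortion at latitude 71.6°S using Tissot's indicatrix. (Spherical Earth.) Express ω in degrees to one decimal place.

62.7°

Plate carrée maps x = Rλ, y = Rφ. The meridian scale is h = 1 and the parallel scale is k = 1/cos φ = sec φ.
At 71.6°: h = 1.000, k = 3.168; principal scales a = 3.168, b = 1.000.
sin(ω/2) = (a − b)/(a + b) = 2.168/4.168 = 0.5202, so ω = 2 arcsin(0.5202) ≈ 62.7°.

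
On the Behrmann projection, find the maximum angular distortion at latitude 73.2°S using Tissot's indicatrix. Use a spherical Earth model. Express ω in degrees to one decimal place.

The Behrmann projection is cylindrical equal-area with φ₀ = 30°. For cylindrical equal-area with standard parallel φ₀, h = cos φ / cos φ₀ and k = cos φ₀ / cos φ, so h·k = 1.
At 73.2°: h = 0.3337, k = 2.996; principal scales a = 2.996, b = 0.3337.
sin(ω/2) = (a − b)/(a + b) = 2.663/3.330 = 0.7996, so ω = 2 arcsin(0.7996) ≈ 106.2°.

106.2°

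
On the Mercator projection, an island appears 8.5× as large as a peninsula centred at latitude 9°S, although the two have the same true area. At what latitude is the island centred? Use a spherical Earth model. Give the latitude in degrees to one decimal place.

70.2°

For equal true areas on Mercator, apparent areas scale as sec²φ, so the ratio is cos²φ₂ / cos²φ₁.
cos²φ₂ / cos²φ₁ = 8.5  ⇒  cos φ₁ = cos 9° / √8.5 = 0.9877/2.915 = 0.3388.
φ₁ = arccos(0.3388) ≈ 70.2°.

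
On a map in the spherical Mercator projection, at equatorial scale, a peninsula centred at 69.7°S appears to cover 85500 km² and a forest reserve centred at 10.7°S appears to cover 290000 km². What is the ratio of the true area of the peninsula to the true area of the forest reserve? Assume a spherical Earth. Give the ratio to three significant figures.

Mercator's areal exaggeration is sec²φ; hence true area = (apparent area) · cos²φ.
True area of peninsula: 85500 × cos²(69.7°) = 85500 × 0.1204 = 10290 km².
True area of forest reserve: 290000 × cos²(10.7°) = 290000 × 0.9655 = 280000 km².
Ratio = 10290 / 280000 ≈ 0.0368.

0.0368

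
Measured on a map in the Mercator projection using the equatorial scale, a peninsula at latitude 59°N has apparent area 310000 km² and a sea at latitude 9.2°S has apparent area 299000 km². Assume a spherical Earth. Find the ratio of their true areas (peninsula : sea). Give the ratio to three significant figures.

Mercator's areal exaggeration is sec²φ; hence true area = (apparent area) · cos²φ.
True area of peninsula: 310000 × cos²(59°) = 310000 × 0.2653 = 82230 km².
True area of sea: 299000 × cos²(9.2°) = 299000 × 0.9744 = 291400 km².
Ratio = 82230 / 291400 ≈ 0.282.

0.282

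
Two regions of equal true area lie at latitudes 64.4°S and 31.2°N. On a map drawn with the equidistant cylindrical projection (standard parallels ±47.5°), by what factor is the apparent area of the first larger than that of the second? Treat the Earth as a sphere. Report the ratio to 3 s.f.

1.98

With standard parallel φ₀ = 47.5°, the equirectangular projection gives x = Rλ cos φ₀, y = Rφ, so h = 1 and k = cos 47.5° / cos φ.
Areal scale at 64.4°: h·k = 1.000 × 1.564 = 1.564.
Areal scale at 31.2°: h·k = 1.000 × 0.7898 = 0.7898.
Ratio = 1.564/0.7898 ≈ 1.98.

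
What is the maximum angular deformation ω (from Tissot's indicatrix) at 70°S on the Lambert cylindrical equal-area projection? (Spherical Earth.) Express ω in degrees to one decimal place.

The Lambert cylindrical equal-area projection is the cylindrical equal-area projection with its standard parallel at the equator (φ₀ = 0). For cylindrical equal-area with standard parallel φ₀, h = cos φ / cos φ₀ and k = cos φ₀ / cos φ, so h·k = 1.
At 70°: h = 0.3420, k = 2.924; principal scales a = 2.924, b = 0.3420.
sin(ω/2) = (a − b)/(a + b) = 2.582/3.266 = 0.7905, so ω = 2 arcsin(0.7905) ≈ 104.5°.

104.5°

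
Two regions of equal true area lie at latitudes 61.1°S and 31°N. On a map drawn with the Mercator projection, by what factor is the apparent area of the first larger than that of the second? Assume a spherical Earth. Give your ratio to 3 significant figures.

Mercator areal scale is sec²φ.
At 61.1°: sec²(61.1°) = 1/0.4833² = 4.282.
At 31°: sec²(31°) = 1/0.8572² = 1.361.
Ratio = 4.282/1.361 = cos²(31°)/cos²(61.1°) ≈ 3.15.

3.15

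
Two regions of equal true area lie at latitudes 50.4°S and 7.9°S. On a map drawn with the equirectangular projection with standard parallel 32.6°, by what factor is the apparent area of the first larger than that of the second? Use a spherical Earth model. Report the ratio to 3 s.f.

1.55

In the equirectangular projection with standard parallel φ₀ = 32.6° (x = Rλ cos φ₀, y = Rφ), meridians are true-scale (h = 1) and the parallel scale is k = cos φ₀ / cos φ.
Areal scale at 50.4°: h·k = 1.000 × 1.322 = 1.322.
Areal scale at 7.9°: h·k = 1.000 × 0.8505 = 0.8505.
Ratio = 1.322/0.8505 ≈ 1.55.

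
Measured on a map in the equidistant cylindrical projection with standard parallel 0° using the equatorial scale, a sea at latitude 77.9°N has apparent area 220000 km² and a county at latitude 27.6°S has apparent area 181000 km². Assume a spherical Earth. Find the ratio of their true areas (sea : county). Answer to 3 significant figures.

0.288

Plate carrée has h = 1 and k = sec φ, giving areal scale sec φ; true area = (apparent area) · cos φ.
True area of sea: 220000 × cos(77.9°) = 220000 × 0.2096 = 46120 km².
True area of county: 181000 × cos(27.6°) = 181000 × 0.8862 = 160400 km².
Ratio = 46120 / 160400 ≈ 0.288.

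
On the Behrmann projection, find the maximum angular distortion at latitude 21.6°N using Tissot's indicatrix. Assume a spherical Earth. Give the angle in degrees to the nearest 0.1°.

Behrmann is a cylindrical equal-area projection with standard parallels at ±30°. A cylindrical equal-area projection with standard parallel φ₀ has meridian scale h = cos φ / cos φ₀ and parallel scale k = cos φ₀ / cos φ (so areas are preserved, h·k = 1).
At 21.6°: h = 1.074, k = 0.9314; principal scales a = 1.074, b = 0.9314.
sin(ω/2) = (a − b)/(a + b) = 0.1422/2.005 = 0.07091, so ω = 2 arcsin(0.07091) ≈ 8.1°.

8.1°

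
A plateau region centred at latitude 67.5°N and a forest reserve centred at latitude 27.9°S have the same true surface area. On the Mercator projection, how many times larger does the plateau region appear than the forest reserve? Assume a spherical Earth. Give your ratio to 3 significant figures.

Mercator areal scale is sec²φ.
At 67.5°: sec²(67.5°) = 1/0.3827² = 6.828.
At 27.9°: sec²(27.9°) = 1/0.8838² = 1.280.
Ratio = 6.828/1.280 = cos²(27.9°)/cos²(67.5°) ≈ 5.33.

5.33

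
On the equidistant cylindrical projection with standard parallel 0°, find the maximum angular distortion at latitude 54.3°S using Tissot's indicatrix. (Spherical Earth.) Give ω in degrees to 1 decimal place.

In the plate carrée (x = Rλ, y = Rφ), meridians are true-scale (h = 1) and parallels are stretched by k = sec φ.
At 54.3°: h = 1.000, k = 1.714; principal scales a = 1.714, b = 1.000.
sin(ω/2) = (a − b)/(a + b) = 0.7137/2.714 = 0.2630, so ω = 2 arcsin(0.2630) ≈ 30.5°.

30.5°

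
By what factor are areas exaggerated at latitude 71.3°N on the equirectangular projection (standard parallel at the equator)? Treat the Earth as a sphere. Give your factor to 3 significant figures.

For the equirectangular projection with φ₀ = 0 (plate carrée), h = 1 along meridians and k = sec φ along parallels.
Areal scale = h·k = 1 × sec φ; at 71.3°, h = 1.000, k = 3.119, so h·k = 3.119.

3.12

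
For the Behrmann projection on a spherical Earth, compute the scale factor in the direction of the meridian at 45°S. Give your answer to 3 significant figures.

The Behrmann projection is cylindrical equal-area with φ₀ = 30°. For cylindrical equal-area with standard parallel φ₀, h = cos φ / cos φ₀ and k = cos φ₀ / cos φ, so h·k = 1.
h = cos 45° / cos 30° = 0.7071/0.8660 = 0.8165.

0.816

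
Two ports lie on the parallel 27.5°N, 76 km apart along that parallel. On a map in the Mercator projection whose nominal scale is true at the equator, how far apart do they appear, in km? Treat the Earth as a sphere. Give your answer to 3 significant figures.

The Mercator projection is conformal; its linear scale factor is the same in every direction and equals sec φ = 1/cos φ.
Along the parallel, k = sec 27.5° = 1/0.8870 = 1.127.
Map distance = 76 × 1.127 ≈ 85.7 km.

85.7 km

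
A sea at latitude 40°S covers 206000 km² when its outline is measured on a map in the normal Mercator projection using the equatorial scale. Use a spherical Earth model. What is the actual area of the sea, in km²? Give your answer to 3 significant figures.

121000 km²

The Mercator projection is conformal; its linear scale factor is the same in every direction and equals sec φ = 1/cos φ.
Areal scale = k² = sec²φ = 1/cos²(40°) = 1/0.7660² = 1.704.
True area = apparent / (areal scale) = 206000 / 1.704 ≈ 121000 km².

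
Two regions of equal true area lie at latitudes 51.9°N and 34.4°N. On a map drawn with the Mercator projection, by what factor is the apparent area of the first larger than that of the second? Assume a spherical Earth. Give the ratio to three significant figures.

On Mercator, area is exaggerated by sec²φ = 1/cos²φ.
At 51.9°: sec²(51.9°) = 1/0.6170² = 2.627.
At 34.4°: sec²(34.4°) = 1/0.8251² = 1.469.
Ratio = 2.627/1.469 = cos²(34.4°)/cos²(51.9°) ≈ 1.79.

1.79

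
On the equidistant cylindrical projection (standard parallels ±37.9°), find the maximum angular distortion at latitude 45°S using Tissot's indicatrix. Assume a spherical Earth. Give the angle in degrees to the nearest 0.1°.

The equidistant cylindrical projection with φ₀ = 37.9° has h = 1 (meridians true) and k = cos φ₀ / cos φ along parallels.
At 45°: h = 1.000, k = 1.116; principal scales a = 1.116, b = 1.000.
sin(ω/2) = (a − b)/(a + b) = 0.1159/2.116 = 0.05479, so ω = 2 arcsin(0.05479) ≈ 6.3°.

6.3°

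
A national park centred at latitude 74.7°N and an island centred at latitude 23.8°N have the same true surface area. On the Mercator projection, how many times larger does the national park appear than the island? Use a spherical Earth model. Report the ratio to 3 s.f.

12.0

On Mercator, area is exaggerated by sec²φ = 1/cos²φ.
At 74.7°: sec²(74.7°) = 1/0.2639² = 14.36.
At 23.8°: sec²(23.8°) = 1/0.9150² = 1.195.
Ratio = 14.36/1.195 = cos²(23.8°)/cos²(74.7°) ≈ 12.0.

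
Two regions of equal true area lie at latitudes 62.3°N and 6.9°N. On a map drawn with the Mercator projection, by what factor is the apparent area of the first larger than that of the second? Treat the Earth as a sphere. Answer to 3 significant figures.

4.56

Mercator areal scale is sec²φ.
At 62.3°: sec²(62.3°) = 1/0.4648² = 4.628.
At 6.9°: sec²(6.9°) = 1/0.9928² = 1.015.
Ratio = 4.628/1.015 = cos²(6.9°)/cos²(62.3°) ≈ 4.56.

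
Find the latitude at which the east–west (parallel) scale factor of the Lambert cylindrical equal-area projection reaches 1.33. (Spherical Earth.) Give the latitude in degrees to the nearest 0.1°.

41.2°

The Lambert cylindrical equal-area projection is the cylindrical equal-area projection with its standard parallel at the equator (φ₀ = 0). A cylindrical equal-area projection with standard parallel φ₀ has meridian scale h = cos φ / cos φ₀ and parallel scale k = cos φ₀ / cos φ (so areas are preserved, h·k = 1).
k = cos φ₀ / cos φ = 1.33  ⇒  cos φ = cos 0° / 1.33 = 0.7519.
φ = arccos(0.7519) ≈ 41.2°.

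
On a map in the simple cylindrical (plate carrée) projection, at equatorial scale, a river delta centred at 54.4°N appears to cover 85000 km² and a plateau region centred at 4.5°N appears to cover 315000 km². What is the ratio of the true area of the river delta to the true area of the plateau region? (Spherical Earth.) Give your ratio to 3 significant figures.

On the plate carrée, areal scale = h·k = 1 × sec φ, so true area = apparent × cos φ.
True area of river delta: 85000 × cos(54.4°) = 85000 × 0.5821 = 49480 km².
True area of plateau region: 315000 × cos(4.5°) = 315000 × 0.9969 = 314000 km².
Ratio = 49480 / 314000 ≈ 0.158.

0.158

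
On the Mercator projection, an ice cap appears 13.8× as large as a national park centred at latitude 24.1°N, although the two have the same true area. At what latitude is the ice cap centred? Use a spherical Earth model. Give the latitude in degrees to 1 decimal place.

For equal true areas on Mercator, apparent areas scale as sec²φ, so the ratio is cos²φ₂ / cos²φ₁.
cos²φ₂ / cos²φ₁ = 13.8  ⇒  cos φ₁ = cos 24.1° / √13.8 = 0.9128/3.715 = 0.2457.
φ₁ = arccos(0.2457) ≈ 75.8°.

75.8°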